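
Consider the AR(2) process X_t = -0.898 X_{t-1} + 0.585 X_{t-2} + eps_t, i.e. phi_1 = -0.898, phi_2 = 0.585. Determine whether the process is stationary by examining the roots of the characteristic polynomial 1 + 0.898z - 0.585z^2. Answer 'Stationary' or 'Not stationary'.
\text{Not stationary}

The AR(p) characteristic polynomial is P(z) = 1 + 0.898z - 0.585z^2.
Stationarity requires all roots to lie outside the unit circle, i.e. |z| > 1 for every root.
Set 1 + (0.898) z + (-0.585) z^2 = 0, i.e. a z^2 + b z + c = 0 with a = -0.585, b = 0.898, c = 1.
Discriminant D = b^2 - 4ac = (0.898)^2 - 4*(-0.585)*1 = 0.806404 - (-2.34) = 3.146404.
D >= 0, so the roots are real: z = (-b +/- sqrt(D)) / (2a) = (-0.898 +/- 1.773811) / (-1.17).
  z_1 = (-0.898 + 1.773811) / (-1.17) = -0.7486,   |z_1| = 0.7486.
  z_2 = (-0.898 - 1.773811) / (-1.17) = 2.2836,   |z_2| = 2.2836.
Moduli of all roots: 0.7486, 2.2836.
All moduli strictly greater than 1? No.
Verdict: Not stationary.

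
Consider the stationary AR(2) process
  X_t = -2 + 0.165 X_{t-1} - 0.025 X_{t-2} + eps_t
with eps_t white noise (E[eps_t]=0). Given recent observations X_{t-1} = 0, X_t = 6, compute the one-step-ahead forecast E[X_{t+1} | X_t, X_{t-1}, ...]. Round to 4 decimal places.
E[X_{t+1} \mid \mathcal F_t] = -1.0100

For an AR(p) model X_t = c + sum_i phi_i X_{t-i} + eps_t, the
one-step-ahead conditional mean is
  E[X_{t+1} | X_t, ...] = c + sum_i phi_i X_{t+1-i}.
Substitute known values:
  E[X_{t+1} | ...] = -2 + (0.165) * (6) + (-0.025) * (0)
                   = -1.0100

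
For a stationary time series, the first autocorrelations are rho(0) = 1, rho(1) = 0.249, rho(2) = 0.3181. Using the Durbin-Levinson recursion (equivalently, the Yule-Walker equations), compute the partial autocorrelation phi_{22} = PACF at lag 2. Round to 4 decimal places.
\phi_{22} = 0.2730

The PACF at lag k is phi_{kk}, the last component of the solution
to the Yule-Walker system G_k phi = r_k where
  (G_k)_{ij} = rho(|i - j|), (r_k)_i = rho(i), i,j = 1..k.
Equivalently, Durbin-Levinson gives phi_{kk} iteratively:
  phi_{11} = rho(1)
  phi_{kk} = [rho(k) - sum_{j=1..k-1} phi_{k-1,j} rho(k-j)]
            / [1 - sum_{j=1..k-1} phi_{k-1,j} rho(j)],
  phi_{k,j} = phi_{k-1,j} - phi_{kk} phi_{k-1,k-j},  j = 1..k-1.
Step k = 1:
  phi_11 = rho(1) = 0.249.
Step k = 2:
  phi_22 = [rho(2) - phi_11 rho(1)] / [1 - phi_11 rho(1)] = [0.3181 - (0.249)(0.249)] / [1 - (0.249)(0.249)]
         = 0.256099 / 0.937999 = 0.273.
Therefore phi_{22} = 0.2730.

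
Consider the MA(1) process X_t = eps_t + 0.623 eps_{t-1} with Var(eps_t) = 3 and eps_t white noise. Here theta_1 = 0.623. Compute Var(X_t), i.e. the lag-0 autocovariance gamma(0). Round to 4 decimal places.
\gamma(0) = 4.1644

For an MA(q) process X_t = eps_t + sum_i theta_i eps_{t-i} with
Var(eps_t) = sigma^2, the variance is
  gamma(0) = sigma^2 * (1 + sum_i theta_i^2).
  sum_i theta_i^2 = (0.623)^2 = 0.388129.
  gamma(0) = 3 * (1 + 0.388129) = 3 * 1.388129 = 4.164387, which rounds to 4.1644.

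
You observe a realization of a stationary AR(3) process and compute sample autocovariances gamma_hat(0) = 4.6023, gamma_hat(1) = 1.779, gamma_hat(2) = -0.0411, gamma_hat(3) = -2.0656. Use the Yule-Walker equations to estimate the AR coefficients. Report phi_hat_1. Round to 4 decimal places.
\hat\phi_{1} = 0.3740

The Yule-Walker equations for an AR(p) process read, in matrix form,
  Gamma_p phi = r_p,   with   (Gamma_p)_{ij} = gamma(|i - j|),
                       (r_p)_i = gamma(i),   i,j = 1..p.
Substitute the sample gammas (Toeplitz matrix and right-hand side of size 3):
  Gamma_p = [[4.6023, 1.779, -0.0411], [1.779, 4.6023, 1.779], [-0.0411, 1.779, 4.6023]]
  r_p     = [1.779, -0.0411, -2.0656]
Written out (R1..R3):
  (R1) 4.6023 phi_1 + 1.779 phi_2 - 0.0411 phi_3 = 1.779
  (R2) 1.779 phi_1 + 4.6023 phi_2 + 1.779 phi_3 = -0.0411
  (R3) -0.0411 phi_1 + 1.779 phi_2 + 4.6023 phi_3 = -2.0656
Gaussian elimination:
  R2 <- R2 - (1.779/4.6023) R1 = R2 - (0.386546) R1:  3.914635 phi_2 + 1.794887 phi_3 = -0.728765
  R3 <- R3 - (-0.0411/4.6023) R1 = R3 - (-0.00893) R1:  1.794887 phi_2 + 4.601933 phi_3 = -2.049713
  R3 <- R3 - (1.794887/3.914635) R2 = R3 - (0.458507) R2:  3.778965 phi_3 = -1.715569
Back-substitution:
  phi_hat_3 = -1.715569 / 3.778965 = -0.453979
  phi_hat_2 = (-0.728765 - (1.794887)(-0.453979)) / 3.914635 = 0.021988
  phi_hat_1 = (1.779 - (1.779)(0.021988) - (-0.0411)(-0.453979)) / 4.6023 = 0.373992
So phi_hat = [0.3740, 0.0220, -0.4540].
Therefore phi_hat_1 = 0.3740.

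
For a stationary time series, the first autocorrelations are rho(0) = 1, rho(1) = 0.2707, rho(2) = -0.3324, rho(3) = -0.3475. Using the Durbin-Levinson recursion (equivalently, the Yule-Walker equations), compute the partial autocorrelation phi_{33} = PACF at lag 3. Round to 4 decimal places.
\phi_{33} = -0.1330

The PACF at lag k is phi_{kk}, the last component of the solution
to the Yule-Walker system G_k phi = r_k where
  (G_k)_{ij} = rho(|i - j|), (r_k)_i = rho(i), i,j = 1..k.
Equivalently, Durbin-Levinson gives phi_{kk} iteratively:
  phi_{11} = rho(1)
  phi_{kk} = [rho(k) - sum_{j=1..k-1} phi_{k-1,j} rho(k-j)]
            / [1 - sum_{j=1..k-1} phi_{k-1,j} rho(j)],
  phi_{k,j} = phi_{k-1,j} - phi_{kk} phi_{k-1,k-j},  j = 1..k-1.
Step k = 1:
  phi_11 = rho(1) = 0.2707.
Step k = 2:
  phi_22 = [rho(2) - phi_11 rho(1)] / [1 - phi_11 rho(1)] = [-0.3324 - (0.2707)(0.2707)] / [1 - (0.2707)(0.2707)]
         = -0.40567849 / 0.92672151 = -0.437757.
  Update: phi_21 = phi_11 - phi_22 phi_11 = 0.2707 - (-0.437757)(0.2707) = 0.389201.
Step k = 3:
  phi_33 = [rho(3) - phi_21 rho(2) - phi_22 rho(1)] / [1 - phi_21 rho(1) - phi_22 rho(2)]
    numerator   = -0.3475 - (0.389201)(-0.3324) - (-0.437757)(0.2707) = -0.09962896
    denominator = 1 - (0.389201)(0.2707) - (-0.437757)(-0.3324) = 0.74913306
  phi_33 = -0.09962896 / 0.74913306 = -0.133.
Therefore phi_{33} = -0.1330.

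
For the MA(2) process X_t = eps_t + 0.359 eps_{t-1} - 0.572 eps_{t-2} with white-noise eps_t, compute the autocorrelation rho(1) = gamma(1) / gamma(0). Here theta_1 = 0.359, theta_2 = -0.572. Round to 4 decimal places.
\rho(1) = 0.1055

For an MA(q) process with theta_0 = 1, the autocovariance is
  gamma(k) = sigma^2 * sum_{i=0..q-k} theta_i * theta_{i+k},
and rho(k) = gamma(k) / gamma(0). Sigma^2 cancels.
  numerator   = (1)*(0.359) + (0.359)*(-0.572) = 0.153652.
  denominator = (1)^2 + (0.359)^2 + (-0.572)^2 = 1.456065.
  rho(1) = 0.153652 / 1.456065 = 0.1055.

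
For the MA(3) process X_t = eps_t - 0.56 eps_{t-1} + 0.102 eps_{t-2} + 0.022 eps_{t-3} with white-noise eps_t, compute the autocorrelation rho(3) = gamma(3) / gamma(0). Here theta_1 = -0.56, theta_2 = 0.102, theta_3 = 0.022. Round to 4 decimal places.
\rho(3) = 0.0166

For an MA(q) process with theta_0 = 1, the autocovariance is
  gamma(k) = sigma^2 * sum_{i=0..q-k} theta_i * theta_{i+k},
and rho(k) = gamma(k) / gamma(0). Sigma^2 cancels.
  numerator   = (1)*(0.022) = 0.022.
  denominator = (1)^2 + (-0.56)^2 + (0.102)^2 + (0.022)^2 = 1.324488.
  rho(3) = 0.022 / 1.324488 = 0.0166.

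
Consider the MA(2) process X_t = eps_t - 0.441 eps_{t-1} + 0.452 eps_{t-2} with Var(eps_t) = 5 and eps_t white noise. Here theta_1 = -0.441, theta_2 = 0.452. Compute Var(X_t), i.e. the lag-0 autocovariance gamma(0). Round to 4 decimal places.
\gamma(0) = 6.9939

For an MA(q) process X_t = eps_t + sum_i theta_i eps_{t-i} with
Var(eps_t) = sigma^2, the variance is
  gamma(0) = sigma^2 * (1 + sum_i theta_i^2).
  sum_i theta_i^2 = (-0.441)^2 + (0.452)^2 = 0.194481 + 0.204304 = 0.398785.
  gamma(0) = 5 * (1 + 0.398785) = 5 * 1.398785 = 6.993925, which rounds to 6.9939.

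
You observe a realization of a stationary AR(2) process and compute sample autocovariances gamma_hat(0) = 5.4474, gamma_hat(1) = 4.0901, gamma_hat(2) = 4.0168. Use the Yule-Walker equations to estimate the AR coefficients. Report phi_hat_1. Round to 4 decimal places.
\hat\phi_{1} = 0.4520

The Yule-Walker equations for an AR(p) process read, in matrix form,
  Gamma_p phi = r_p,   with   (Gamma_p)_{ij} = gamma(|i - j|),
                       (r_p)_i = gamma(i),   i,j = 1..p.
Substitute the sample gammas (Toeplitz matrix and right-hand side of size 2):
  Gamma_p = [[5.4474, 4.0901], [4.0901, 5.4474]]
  r_p     = [4.0901, 4.0168]
Written out:
  5.4474 phi_1 + 4.0901 phi_2 = 4.0901
  4.0901 phi_1 + 5.4474 phi_2 = 4.0168
Solve by Cramer's rule:
  det = gamma(0)^2 - gamma(1)^2 = (5.4474)^2 - (4.0901)^2 = 29.67416676 - 16.72891801 = 12.94524875
  phi_hat_1 = [gamma(1) gamma(0) - gamma(1) gamma(2)] / det = [(4.0901)(5.4474) - (4.0901)(4.0168)] / 12.94524875 = 5.85129706 / 12.94524875 = 0.452
  phi_hat_2 = [gamma(0) gamma(2) - gamma(1)^2] / det = [(5.4474)(4.0168) - (4.0901)^2] / 12.94524875 = 5.15219831 / 12.94524875 = 0.398
So phi_hat = [0.4520, 0.3980].
Therefore phi_hat_1 = 0.4520.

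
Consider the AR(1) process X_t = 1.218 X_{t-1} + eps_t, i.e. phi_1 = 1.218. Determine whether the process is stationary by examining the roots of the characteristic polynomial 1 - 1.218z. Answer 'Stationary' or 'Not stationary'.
\text{Not stationary}

The AR(p) characteristic polynomial is P(z) = 1 - 1.218z.
Stationarity requires all roots to lie outside the unit circle, i.e. |z| > 1 for every root.
This is linear in z: 1 + (-1.218) z = 0  =>  z = -1/(-1.218) = 0.821018,  |z| = 0.821018.
Moduli of all roots: 0.8210.
All moduli strictly greater than 1? No.
Verdict: Not stationary.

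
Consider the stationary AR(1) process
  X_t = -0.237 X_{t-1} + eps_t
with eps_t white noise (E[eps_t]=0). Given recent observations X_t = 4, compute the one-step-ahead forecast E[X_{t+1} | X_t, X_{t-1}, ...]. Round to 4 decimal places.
E[X_{t+1} \mid \mathcal F_t] = -0.9480

For an AR(p) model X_t = c + sum_i phi_i X_{t-i} + eps_t, the
one-step-ahead conditional mean is
  E[X_{t+1} | X_t, ...] = c + sum_i phi_i X_{t+1-i}.
Substitute known values:
  E[X_{t+1} | ...] = (-0.237) * (4)
                   = -0.9480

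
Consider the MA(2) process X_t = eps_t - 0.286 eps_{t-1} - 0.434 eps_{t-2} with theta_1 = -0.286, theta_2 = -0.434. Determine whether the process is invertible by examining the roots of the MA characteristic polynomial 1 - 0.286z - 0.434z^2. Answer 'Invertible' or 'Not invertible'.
\text{Invertible}

The MA(q) characteristic polynomial is P(z) = 1 - 0.286z - 0.434z^2.
Invertibility requires all roots to lie outside the unit circle, i.e. |z| > 1 for every root.
Set 1 + (-0.286) z + (-0.434) z^2 = 0, i.e. a z^2 + b z + c = 0 with a = -0.434, b = -0.286, c = 1.
Discriminant D = b^2 - 4ac = (-0.286)^2 - 4*(-0.434)*1 = 0.081796 - (-1.736) = 1.817796.
D >= 0, so the roots are real: z = (-b +/- sqrt(D)) / (2a) = (0.286 +/- 1.348257) / (-0.868).
  z_1 = (0.286 + 1.348257) / (-0.868) = -1.8828,   |z_1| = 1.8828.
  z_2 = (0.286 - 1.348257) / (-0.868) = 1.2238,   |z_2| = 1.2238.
Moduli of all roots: 1.8828, 1.2238.
All moduli strictly greater than 1? Yes.
Verdict: Invertible.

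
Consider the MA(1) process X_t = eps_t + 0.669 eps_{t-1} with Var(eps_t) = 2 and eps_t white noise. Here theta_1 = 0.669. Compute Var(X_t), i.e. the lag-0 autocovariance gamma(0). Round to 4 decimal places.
\gamma(0) = 2.8951

For an MA(q) process X_t = eps_t + sum_i theta_i eps_{t-i} with
Var(eps_t) = sigma^2, the variance is
  gamma(0) = sigma^2 * (1 + sum_i theta_i^2).
  sum_i theta_i^2 = (0.669)^2 = 0.447561.
  gamma(0) = 2 * (1 + 0.447561) = 2 * 1.447561 = 2.895122, which rounds to 2.8951.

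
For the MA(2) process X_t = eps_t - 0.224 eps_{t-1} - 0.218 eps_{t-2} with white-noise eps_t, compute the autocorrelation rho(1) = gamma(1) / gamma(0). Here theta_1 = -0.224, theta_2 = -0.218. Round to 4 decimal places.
\rho(1) = -0.1596

For an MA(q) process with theta_0 = 1, the autocovariance is
  gamma(k) = sigma^2 * sum_{i=0..q-k} theta_i * theta_{i+k},
and rho(k) = gamma(k) / gamma(0). Sigma^2 cancels.
  numerator   = (1)*(-0.224) + (-0.224)*(-0.218) = -0.175168.
  denominator = (1)^2 + (-0.224)^2 + (-0.218)^2 = 1.0977.
  rho(1) = -0.175168 / 1.0977 = -0.1596.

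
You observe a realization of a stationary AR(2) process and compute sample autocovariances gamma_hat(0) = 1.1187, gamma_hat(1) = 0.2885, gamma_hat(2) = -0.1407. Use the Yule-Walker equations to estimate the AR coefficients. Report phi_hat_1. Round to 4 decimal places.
\hat\phi_{1} = 0.3110

The Yule-Walker equations for an AR(p) process read, in matrix form,
  Gamma_p phi = r_p,   with   (Gamma_p)_{ij} = gamma(|i - j|),
                       (r_p)_i = gamma(i),   i,j = 1..p.
Substitute the sample gammas (Toeplitz matrix and right-hand side of size 2):
  Gamma_p = [[1.1187, 0.2885], [0.2885, 1.1187]]
  r_p     = [0.2885, -0.1407]
Written out:
  1.1187 phi_1 + 0.2885 phi_2 = 0.2885
  0.2885 phi_1 + 1.1187 phi_2 = -0.1407
Solve by Cramer's rule:
  det = gamma(0)^2 - gamma(1)^2 = (1.1187)^2 - (0.2885)^2 = 1.25148969 - 0.08323225 = 1.16825744
  phi_hat_1 = [gamma(1) gamma(0) - gamma(1) gamma(2)] / det = [(0.2885)(1.1187) - (0.2885)(-0.1407)] / 1.16825744 = 0.3633369 / 1.16825744 = 0.311
  phi_hat_2 = [gamma(0) gamma(2) - gamma(1)^2] / det = [(1.1187)(-0.1407) - (0.2885)^2] / 1.16825744 = -0.24063334 / 1.16825744 = -0.206
So phi_hat = [0.3110, -0.2060].
Therefore phi_hat_1 = 0.3110.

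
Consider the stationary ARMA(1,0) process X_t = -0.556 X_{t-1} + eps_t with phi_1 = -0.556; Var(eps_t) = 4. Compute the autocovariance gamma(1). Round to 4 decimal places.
\gamma(1) = -3.2192

Multiply the model equation by X_{t-k} and take expectations. With theta_0 = psi_0 = 1 and psi_j the MA(infinity) weights, this gives
  gamma(k) - sum_i phi_i gamma(k-i) = c_k,
  c_k = sigma^2 * sum_{j=k..q} theta_j psi_{j-k}   (c_k = 0 for k > q),
using gamma(-m) = gamma(m).
Pure AR (q = 0): c_0 = sigma^2 = 4, c_k = 0 for k >= 1.
Equations for k = 0 and k = 1 (AR order 1):
  gamma(0) = phi_1 gamma(1) + c_0
  gamma(1) = phi_1 gamma(0) + c_1
Substituting the second into the first: gamma(0) (1 - phi_1^2) = c_0 + phi_1 c_1, so
  gamma(0) = c_0 / (1 - phi_1^2) = 4 / (1 - (-0.556)^2) = 4 / 0.690864 = 5.789852.
  gamma(1) = phi_1 gamma(0) = (-0.556)(5.789852) = -3.219157.
Therefore gamma(1) = -3.2192 (to 4 decimal places).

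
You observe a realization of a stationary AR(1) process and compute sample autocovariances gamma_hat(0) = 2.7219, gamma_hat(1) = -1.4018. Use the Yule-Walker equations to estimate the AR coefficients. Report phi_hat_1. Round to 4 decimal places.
\hat\phi_{1} = -0.5150

The Yule-Walker equations for an AR(p) process read, in matrix form,
  Gamma_p phi = r_p,   with   (Gamma_p)_{ij} = gamma(|i - j|),
                       (r_p)_i = gamma(i),   i,j = 1..p.
Substitute the sample gammas (Toeplitz matrix and right-hand side of size 1):
  Gamma_p = [[2.7219]]
  r_p     = [-1.4018]
With p = 1 this is the single equation gamma(0) phi_1 = gamma(1):
  phi_hat_1 = gamma(1) / gamma(0) = -1.4018 / 2.7219 = -0.5150.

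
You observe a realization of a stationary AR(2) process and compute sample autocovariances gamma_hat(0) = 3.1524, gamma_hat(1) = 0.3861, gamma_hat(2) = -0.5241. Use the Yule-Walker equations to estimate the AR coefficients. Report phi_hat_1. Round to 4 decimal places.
\hat\phi_{1} = 0.1450

The Yule-Walker equations for an AR(p) process read, in matrix form,
  Gamma_p phi = r_p,   with   (Gamma_p)_{ij} = gamma(|i - j|),
                       (r_p)_i = gamma(i),   i,j = 1..p.
Substitute the sample gammas (Toeplitz matrix and right-hand side of size 2):
  Gamma_p = [[3.1524, 0.3861], [0.3861, 3.1524]]
  r_p     = [0.3861, -0.5241]
Written out:
  3.1524 phi_1 + 0.3861 phi_2 = 0.3861
  0.3861 phi_1 + 3.1524 phi_2 = -0.5241
Solve by Cramer's rule:
  det = gamma(0)^2 - gamma(1)^2 = (3.1524)^2 - (0.3861)^2 = 9.93762576 - 0.14907321 = 9.78855255
  phi_hat_1 = [gamma(1) gamma(0) - gamma(1) gamma(2)] / det = [(0.3861)(3.1524) - (0.3861)(-0.5241)] / 9.78855255 = 1.41949665 / 9.78855255 = 0.145
  phi_hat_2 = [gamma(0) gamma(2) - gamma(1)^2] / det = [(3.1524)(-0.5241) - (0.3861)^2] / 9.78855255 = -1.80124605 / 9.78855255 = -0.184
So phi_hat = [0.1450, -0.1840].
Therefore phi_hat_1 = 0.1450.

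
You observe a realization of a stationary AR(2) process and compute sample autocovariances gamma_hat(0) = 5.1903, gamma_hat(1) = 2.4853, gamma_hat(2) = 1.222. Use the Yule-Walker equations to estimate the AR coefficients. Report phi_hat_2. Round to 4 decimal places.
\hat\phi_{2} = 0.0080

The Yule-Walker equations for an AR(p) process read, in matrix form,
  Gamma_p phi = r_p,   with   (Gamma_p)_{ij} = gamma(|i - j|),
                       (r_p)_i = gamma(i),   i,j = 1..p.
Substitute the sample gammas (Toeplitz matrix and right-hand side of size 2):
  Gamma_p = [[5.1903, 2.4853], [2.4853, 5.1903]]
  r_p     = [2.4853, 1.222]
Written out:
  5.1903 phi_1 + 2.4853 phi_2 = 2.4853
  2.4853 phi_1 + 5.1903 phi_2 = 1.222
Solve by Cramer's rule:
  det = gamma(0)^2 - gamma(1)^2 = (5.1903)^2 - (2.4853)^2 = 26.93921409 - 6.17671609 = 20.762498
  phi_hat_1 = [gamma(1) gamma(0) - gamma(1) gamma(2)] / det = [(2.4853)(5.1903) - (2.4853)(1.222)] / 20.762498 = 9.86241599 / 20.762498 = 0.475
  phi_hat_2 = [gamma(0) gamma(2) - gamma(1)^2] / det = [(5.1903)(1.222) - (2.4853)^2] / 20.762498 = 0.16583051 / 20.762498 = 0.008
So phi_hat = [0.4750, 0.0080].
Therefore phi_hat_2 = 0.0080.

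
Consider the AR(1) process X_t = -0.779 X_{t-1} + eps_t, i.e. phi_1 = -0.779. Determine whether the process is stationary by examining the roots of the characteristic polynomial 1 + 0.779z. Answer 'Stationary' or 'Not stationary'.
\text{Stationary}

The AR(p) characteristic polynomial is P(z) = 1 + 0.779z.
Stationarity requires all roots to lie outside the unit circle, i.e. |z| > 1 for every root.
This is linear in z: 1 + (0.779) z = 0  =>  z = -1/(0.779) = -1.283697,  |z| = 1.283697.
Moduli of all roots: 1.2837.
All moduli strictly greater than 1? Yes.
Verdict: Stationary.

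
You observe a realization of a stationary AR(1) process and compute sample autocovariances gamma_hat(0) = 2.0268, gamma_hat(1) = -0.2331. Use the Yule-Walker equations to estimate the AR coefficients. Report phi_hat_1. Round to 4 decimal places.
\hat\phi_{1} = -0.1150

The Yule-Walker equations for an AR(p) process read, in matrix form,
  Gamma_p phi = r_p,   with   (Gamma_p)_{ij} = gamma(|i - j|),
                       (r_p)_i = gamma(i),   i,j = 1..p.
Substitute the sample gammas (Toeplitz matrix and right-hand side of size 1):
  Gamma_p = [[2.0268]]
  r_p     = [-0.2331]
With p = 1 this is the single equation gamma(0) phi_1 = gamma(1):
  phi_hat_1 = gamma(1) / gamma(0) = -0.2331 / 2.0268 = -0.1150.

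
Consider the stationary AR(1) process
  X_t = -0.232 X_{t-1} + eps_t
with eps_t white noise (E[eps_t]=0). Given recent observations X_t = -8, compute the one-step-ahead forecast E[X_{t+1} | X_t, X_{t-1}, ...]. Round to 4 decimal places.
E[X_{t+1} \mid \mathcal F_t] = 1.8560

For an AR(p) model X_t = c + sum_i phi_i X_{t-i} + eps_t, the
one-step-ahead conditional mean is
  E[X_{t+1} | X_t, ...] = c + sum_i phi_i X_{t+1-i}.
Substitute known values:
  E[X_{t+1} | ...] = (-0.232) * (-8)
                   = 1.8560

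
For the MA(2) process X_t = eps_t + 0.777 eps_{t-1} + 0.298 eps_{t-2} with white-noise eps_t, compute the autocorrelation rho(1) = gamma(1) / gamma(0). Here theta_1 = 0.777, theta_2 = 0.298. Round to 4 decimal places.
\rho(1) = 0.5959

For an MA(q) process with theta_0 = 1, the autocovariance is
  gamma(k) = sigma^2 * sum_{i=0..q-k} theta_i * theta_{i+k},
and rho(k) = gamma(k) / gamma(0). Sigma^2 cancels.
  numerator   = (1)*(0.777) + (0.777)*(0.298) = 1.008546.
  denominator = (1)^2 + (0.777)^2 + (0.298)^2 = 1.692533.
  rho(1) = 1.008546 / 1.692533 = 0.5959.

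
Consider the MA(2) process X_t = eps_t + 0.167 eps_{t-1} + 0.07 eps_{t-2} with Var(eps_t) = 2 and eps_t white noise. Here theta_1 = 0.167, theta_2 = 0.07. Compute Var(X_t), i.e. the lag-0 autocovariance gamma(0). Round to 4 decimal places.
\gamma(0) = 2.0656

For an MA(q) process X_t = eps_t + sum_i theta_i eps_{t-i} with
Var(eps_t) = sigma^2, the variance is
  gamma(0) = sigma^2 * (1 + sum_i theta_i^2).
  sum_i theta_i^2 = (0.167)^2 + (0.07)^2 = 0.027889 + 0.0049 = 0.032789.
  gamma(0) = 2 * (1 + 0.032789) = 2 * 1.032789 = 2.065578, which rounds to 2.0656.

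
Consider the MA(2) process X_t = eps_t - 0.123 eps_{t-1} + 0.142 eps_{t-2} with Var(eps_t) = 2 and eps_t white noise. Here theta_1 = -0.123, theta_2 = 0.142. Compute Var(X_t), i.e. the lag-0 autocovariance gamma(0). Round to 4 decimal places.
\gamma(0) = 2.0706

For an MA(q) process X_t = eps_t + sum_i theta_i eps_{t-i} with
Var(eps_t) = sigma^2, the variance is
  gamma(0) = sigma^2 * (1 + sum_i theta_i^2).
  sum_i theta_i^2 = (-0.123)^2 + (0.142)^2 = 0.015129 + 0.020164 = 0.035293.
  gamma(0) = 2 * (1 + 0.035293) = 2 * 1.035293 = 2.070586, which rounds to 2.0706.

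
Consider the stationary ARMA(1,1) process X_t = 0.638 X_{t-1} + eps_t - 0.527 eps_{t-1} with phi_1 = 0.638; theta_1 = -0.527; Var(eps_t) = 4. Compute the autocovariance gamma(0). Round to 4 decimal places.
\gamma(0) = 4.0831

Multiply the model equation by X_{t-k} and take expectations. With theta_0 = psi_0 = 1 and psi_j the MA(infinity) weights, this gives
  gamma(k) - sum_i phi_i gamma(k-i) = c_k,
  c_k = sigma^2 * sum_{j=k..q} theta_j psi_{j-k}   (c_k = 0 for k > q),
using gamma(-m) = gamma(m).
psi-weights needed (psi_j = theta_j + sum_i phi_i psi_{j-i}):
  psi_1 = theta_1 + phi_1 = -0.527 + (0.638) = 0.111
Right-hand sides:
  c_0 = sigma^2 (1 + theta_1 psi_1) = 4 * (1 + (-0.527)(0.111)) = 4 * 0.941503 = 3.766012
  c_1 = sigma^2 theta_1 = 4 * (-0.527) = -2.108
  c_2 = 0
Equations for k = 0 and k = 1 (AR order 1):
  gamma(0) = phi_1 gamma(1) + c_0
  gamma(1) = phi_1 gamma(0) + c_1
Substituting the second into the first: gamma(0) (1 - phi_1^2) = c_0 + phi_1 c_1, so
  gamma(0) = (c_0 + phi_1 c_1) / (1 - phi_1^2) = (3.766012 + (0.638)(-2.108)) / (1 - (0.638)^2) = 2.421108 / 0.592956 = 4.083116.
Therefore gamma(0) = 4.0831 (to 4 decimal places).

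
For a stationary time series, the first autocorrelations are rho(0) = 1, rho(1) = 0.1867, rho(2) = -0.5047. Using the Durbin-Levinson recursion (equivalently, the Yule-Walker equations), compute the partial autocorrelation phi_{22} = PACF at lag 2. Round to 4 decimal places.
\phi_{22} = -0.5590

The PACF at lag k is phi_{kk}, the last component of the solution
to the Yule-Walker system G_k phi = r_k where
  (G_k)_{ij} = rho(|i - j|), (r_k)_i = rho(i), i,j = 1..k.
Equivalently, Durbin-Levinson gives phi_{kk} iteratively:
  phi_{11} = rho(1)
  phi_{kk} = [rho(k) - sum_{j=1..k-1} phi_{k-1,j} rho(k-j)]
            / [1 - sum_{j=1..k-1} phi_{k-1,j} rho(j)],
  phi_{k,j} = phi_{k-1,j} - phi_{kk} phi_{k-1,k-j},  j = 1..k-1.
Step k = 1:
  phi_11 = rho(1) = 0.1867.
Step k = 2:
  phi_22 = [rho(2) - phi_11 rho(1)] / [1 - phi_11 rho(1)] = [-0.5047 - (0.1867)(0.1867)] / [1 - (0.1867)(0.1867)]
         = -0.53955689 / 0.96514311 = -0.559.
Therefore phi_{22} = -0.5590.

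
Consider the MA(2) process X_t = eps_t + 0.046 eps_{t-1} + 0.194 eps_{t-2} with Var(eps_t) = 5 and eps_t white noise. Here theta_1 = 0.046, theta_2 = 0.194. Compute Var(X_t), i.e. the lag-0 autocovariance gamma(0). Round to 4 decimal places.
\gamma(0) = 5.1988

For an MA(q) process X_t = eps_t + sum_i theta_i eps_{t-i} with
Var(eps_t) = sigma^2, the variance is
  gamma(0) = sigma^2 * (1 + sum_i theta_i^2).
  sum_i theta_i^2 = (0.046)^2 + (0.194)^2 = 0.002116 + 0.037636 = 0.039752.
  gamma(0) = 5 * (1 + 0.039752) = 5 * 1.039752 = 5.19876, which rounds to 5.1988.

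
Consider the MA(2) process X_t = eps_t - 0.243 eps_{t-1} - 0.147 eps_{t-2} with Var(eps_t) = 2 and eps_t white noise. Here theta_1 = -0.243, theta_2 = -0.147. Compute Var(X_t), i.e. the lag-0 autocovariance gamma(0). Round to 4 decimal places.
\gamma(0) = 2.1613

For an MA(q) process X_t = eps_t + sum_i theta_i eps_{t-i} with
Var(eps_t) = sigma^2, the variance is
  gamma(0) = sigma^2 * (1 + sum_i theta_i^2).
  sum_i theta_i^2 = (-0.243)^2 + (-0.147)^2 = 0.059049 + 0.021609 = 0.080658.
  gamma(0) = 2 * (1 + 0.080658) = 2 * 1.080658 = 2.161316, which rounds to 2.1613.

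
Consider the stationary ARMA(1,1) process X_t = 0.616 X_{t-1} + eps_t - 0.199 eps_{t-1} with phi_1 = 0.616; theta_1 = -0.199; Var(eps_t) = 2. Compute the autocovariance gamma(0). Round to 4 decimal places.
\gamma(0) = 2.5604

Multiply the model equation by X_{t-k} and take expectations. With theta_0 = psi_0 = 1 and psi_j the MA(infinity) weights, this gives
  gamma(k) - sum_i phi_i gamma(k-i) = c_k,
  c_k = sigma^2 * sum_{j=k..q} theta_j psi_{j-k}   (c_k = 0 for k > q),
using gamma(-m) = gamma(m).
psi-weights needed (psi_j = theta_j + sum_i phi_i psi_{j-i}):
  psi_1 = theta_1 + phi_1 = -0.199 + (0.616) = 0.417
Right-hand sides:
  c_0 = sigma^2 (1 + theta_1 psi_1) = 2 * (1 + (-0.199)(0.417)) = 2 * 0.917017 = 1.834034
  c_1 = sigma^2 theta_1 = 2 * (-0.199) = -0.398
  c_2 = 0
Equations for k = 0 and k = 1 (AR order 1):
  gamma(0) = phi_1 gamma(1) + c_0
  gamma(1) = phi_1 gamma(0) + c_1
Substituting the second into the first: gamma(0) (1 - phi_1^2) = c_0 + phi_1 c_1, so
  gamma(0) = (c_0 + phi_1 c_1) / (1 - phi_1^2) = (1.834034 + (0.616)(-0.398)) / (1 - (0.616)^2) = 1.588866 / 0.620544 = 2.560441.
Therefore gamma(0) = 2.5604 (to 4 decimal places).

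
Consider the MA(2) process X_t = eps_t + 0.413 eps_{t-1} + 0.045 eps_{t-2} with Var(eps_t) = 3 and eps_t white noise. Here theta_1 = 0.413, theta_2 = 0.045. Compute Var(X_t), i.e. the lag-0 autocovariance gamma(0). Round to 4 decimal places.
\gamma(0) = 3.5178

For an MA(q) process X_t = eps_t + sum_i theta_i eps_{t-i} with
Var(eps_t) = sigma^2, the variance is
  gamma(0) = sigma^2 * (1 + sum_i theta_i^2).
  sum_i theta_i^2 = (0.413)^2 + (0.045)^2 = 0.170569 + 0.002025 = 0.172594.
  gamma(0) = 3 * (1 + 0.172594) = 3 * 1.172594 = 3.517782, which rounds to 3.5178.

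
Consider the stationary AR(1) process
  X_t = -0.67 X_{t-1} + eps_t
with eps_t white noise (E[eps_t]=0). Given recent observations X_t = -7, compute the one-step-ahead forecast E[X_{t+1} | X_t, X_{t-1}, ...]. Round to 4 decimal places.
E[X_{t+1} \mid \mathcal F_t] = 4.6900

For an AR(p) model X_t = c + sum_i phi_i X_{t-i} + eps_t, the
one-step-ahead conditional mean is
  E[X_{t+1} | X_t, ...] = c + sum_i phi_i X_{t+1-i}.
Substitute known values:
  E[X_{t+1} | ...] = (-0.67) * (-7)
                   = 4.6900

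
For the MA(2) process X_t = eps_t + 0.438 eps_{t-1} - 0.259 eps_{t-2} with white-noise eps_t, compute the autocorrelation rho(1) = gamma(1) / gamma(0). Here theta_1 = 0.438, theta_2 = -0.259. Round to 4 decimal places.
\rho(1) = 0.2578

For an MA(q) process with theta_0 = 1, the autocovariance is
  gamma(k) = sigma^2 * sum_{i=0..q-k} theta_i * theta_{i+k},
and rho(k) = gamma(k) / gamma(0). Sigma^2 cancels.
  numerator   = (1)*(0.438) + (0.438)*(-0.259) = 0.324558.
  denominator = (1)^2 + (0.438)^2 + (-0.259)^2 = 1.258925.
  rho(1) = 0.324558 / 1.258925 = 0.2578.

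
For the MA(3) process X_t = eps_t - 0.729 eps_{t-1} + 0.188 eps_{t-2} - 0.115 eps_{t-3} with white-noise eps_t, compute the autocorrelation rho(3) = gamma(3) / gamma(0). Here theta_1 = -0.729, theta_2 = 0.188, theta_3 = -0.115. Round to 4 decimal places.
\rho(3) = -0.0728

For an MA(q) process with theta_0 = 1, the autocovariance is
  gamma(k) = sigma^2 * sum_{i=0..q-k} theta_i * theta_{i+k},
and rho(k) = gamma(k) / gamma(0). Sigma^2 cancels.
  numerator   = (1)*(-0.115) = -0.115.
  denominator = (1)^2 + (-0.729)^2 + (0.188)^2 + (-0.115)^2 = 1.58001.
  rho(3) = -0.115 / 1.58001 = -0.0728.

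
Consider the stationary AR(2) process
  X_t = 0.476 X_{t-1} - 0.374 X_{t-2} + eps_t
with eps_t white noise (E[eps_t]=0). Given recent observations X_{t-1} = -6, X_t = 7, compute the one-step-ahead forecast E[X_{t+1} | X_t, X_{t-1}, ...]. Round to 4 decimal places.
E[X_{t+1} \mid \mathcal F_t] = 5.5760

For an AR(p) model X_t = c + sum_i phi_i X_{t-i} + eps_t, the
one-step-ahead conditional mean is
  E[X_{t+1} | X_t, ...] = c + sum_i phi_i X_{t+1-i}.
Substitute known values:
  E[X_{t+1} | ...] = (0.476) * (7) + (-0.374) * (-6)
                   = 5.5760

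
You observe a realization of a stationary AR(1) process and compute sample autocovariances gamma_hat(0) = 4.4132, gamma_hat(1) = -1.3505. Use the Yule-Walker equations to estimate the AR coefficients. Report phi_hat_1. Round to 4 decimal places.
\hat\phi_{1} = -0.3060

The Yule-Walker equations for an AR(p) process read, in matrix form,
  Gamma_p phi = r_p,   with   (Gamma_p)_{ij} = gamma(|i - j|),
                       (r_p)_i = gamma(i),   i,j = 1..p.
Substitute the sample gammas (Toeplitz matrix and right-hand side of size 1):
  Gamma_p = [[4.4132]]
  r_p     = [-1.3505]
With p = 1 this is the single equation gamma(0) phi_1 = gamma(1):
  phi_hat_1 = gamma(1) / gamma(0) = -1.3505 / 4.4132 = -0.3060.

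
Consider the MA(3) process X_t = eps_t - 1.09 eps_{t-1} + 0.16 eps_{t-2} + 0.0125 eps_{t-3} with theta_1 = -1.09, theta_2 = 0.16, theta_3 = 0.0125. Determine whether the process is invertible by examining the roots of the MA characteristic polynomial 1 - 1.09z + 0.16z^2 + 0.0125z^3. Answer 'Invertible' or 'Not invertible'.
\text{Invertible}

The MA(q) characteristic polynomial is P(z) = 1 - 1.09z + 0.16z^2 + 0.0125z^3.
Invertibility requires all roots to lie outside the unit circle, i.e. |z| > 1 for every root.
Degree 3: look for a simple real root z0 first, then factor out (1 - z/z0) and solve the remaining quadratic.
Testing z0 = 4: P(4) = 1 + (-1.09)(4) + (0.16)(4)^2 + (0.0125)(4)^3
  = 1 + (-4.36) + (2.56) + (0.8) = 0.  So z_0 = 4 is a root, |z_0| = 4.
Divide out the factor (1 - 0.25 z) = (1 - z/z0) (since 1/z0 = 0.25):
  P(z) = (1 - 0.25 z)(1 + (-0.84) z + (-0.05) z^2)
  [check: z-coef -0.84 - (0.25) = -1.09; z^2-coef -0.05 - (0.25)(-0.84) = 0.16; z^3-coef -(0.25)(-0.05) = 0.0125.]
Remaining roots from the quadratic factor 1 + (-0.84) z + (-0.05) z^2:
  Set 1 + (-0.84) z + (-0.05) z^2 = 0, i.e. a z^2 + b z + c = 0 with a = -0.05, b = -0.84, c = 1.
  Discriminant D = b^2 - 4ac = (-0.84)^2 - 4*(-0.05)*1 = 0.7056 - (-0.2) = 0.9056.
  D >= 0, so the roots are real: z = (-b +/- sqrt(D)) / (2a) = (0.84 +/- 0.95163) / (-0.1).
    z_1 = (0.84 + 0.95163) / (-0.1) = -17.9163,   |z_1| = 17.9163.
    z_2 = (0.84 - 0.95163) / (-0.1) = 1.1163,   |z_2| = 1.1163.
Moduli of all roots: 4.0000, 17.9163, 1.1163.
All moduli strictly greater than 1? Yes.
Verdict: Invertible.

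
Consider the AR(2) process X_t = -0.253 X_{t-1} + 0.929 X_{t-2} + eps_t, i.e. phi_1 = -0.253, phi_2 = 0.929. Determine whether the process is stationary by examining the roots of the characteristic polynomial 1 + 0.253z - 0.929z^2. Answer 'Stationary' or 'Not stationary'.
\text{Not stationary}

The AR(p) characteristic polynomial is P(z) = 1 + 0.253z - 0.929z^2.
Stationarity requires all roots to lie outside the unit circle, i.e. |z| > 1 for every root.
Set 1 + (0.253) z + (-0.929) z^2 = 0, i.e. a z^2 + b z + c = 0 with a = -0.929, b = 0.253, c = 1.
Discriminant D = b^2 - 4ac = (0.253)^2 - 4*(-0.929)*1 = 0.064009 - (-3.716) = 3.780009.
D >= 0, so the roots are real: z = (-b +/- sqrt(D)) / (2a) = (-0.253 +/- 1.944225) / (-1.858).
  z_1 = (-0.253 + 1.944225) / (-1.858) = -0.9102,   |z_1| = 0.9102.
  z_2 = (-0.253 - 1.944225) / (-1.858) = 1.1826,   |z_2| = 1.1826.
Moduli of all roots: 0.9102, 1.1826.
All moduli strictly greater than 1? No.
Verdict: Not stationary.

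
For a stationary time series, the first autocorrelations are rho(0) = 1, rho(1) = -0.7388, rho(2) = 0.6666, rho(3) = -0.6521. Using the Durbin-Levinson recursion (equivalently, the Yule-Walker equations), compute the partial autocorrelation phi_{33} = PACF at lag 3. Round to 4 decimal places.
\phi_{33} = -0.2230

The PACF at lag k is phi_{kk}, the last component of the solution
to the Yule-Walker system G_k phi = r_k where
  (G_k)_{ij} = rho(|i - j|), (r_k)_i = rho(i), i,j = 1..k.
Equivalently, Durbin-Levinson gives phi_{kk} iteratively:
  phi_{11} = rho(1)
  phi_{kk} = [rho(k) - sum_{j=1..k-1} phi_{k-1,j} rho(k-j)]
            / [1 - sum_{j=1..k-1} phi_{k-1,j} rho(j)],
  phi_{k,j} = phi_{k-1,j} - phi_{kk} phi_{k-1,k-j},  j = 1..k-1.
Step k = 1:
  phi_11 = rho(1) = -0.7388.
Step k = 2:
  phi_22 = [rho(2) - phi_11 rho(1)] / [1 - phi_11 rho(1)] = [0.6666 - (-0.7388)(-0.7388)] / [1 - (-0.7388)(-0.7388)]
         = 0.12077456 / 0.45417456 = 0.265921.
  Update: phi_21 = phi_11 - phi_22 phi_11 = -0.7388 - (0.265921)(-0.7388) = -0.542338.
Step k = 3:
  phi_33 = [rho(3) - phi_21 rho(2) - phi_22 rho(1)] / [1 - phi_21 rho(1) - phi_22 rho(2)]
    numerator   = -0.6521 - (-0.542338)(0.6666) - (0.265921)(-0.7388) = -0.09411534
    denominator = 1 - (-0.542338)(-0.7388) - (0.265921)(0.6666) = 0.42205807
  phi_33 = -0.09411534 / 0.42205807 = -0.223.
Therefore phi_{33} = -0.2230.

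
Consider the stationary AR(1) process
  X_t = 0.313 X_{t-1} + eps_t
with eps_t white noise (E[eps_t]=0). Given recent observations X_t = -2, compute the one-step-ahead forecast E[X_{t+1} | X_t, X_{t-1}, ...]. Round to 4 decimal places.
E[X_{t+1} \mid \mathcal F_t] = -0.6260

For an AR(p) model X_t = c + sum_i phi_i X_{t-i} + eps_t, the
one-step-ahead conditional mean is
  E[X_{t+1} | X_t, ...] = c + sum_i phi_i X_{t+1-i}.
Substitute known values:
  E[X_{t+1} | ...] = (0.313) * (-2)
                   = -0.6260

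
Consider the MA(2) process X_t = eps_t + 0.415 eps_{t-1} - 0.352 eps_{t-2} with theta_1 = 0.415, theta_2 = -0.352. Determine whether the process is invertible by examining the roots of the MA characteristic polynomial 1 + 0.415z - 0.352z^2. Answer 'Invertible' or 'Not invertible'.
\text{Invertible}

The MA(q) characteristic polynomial is P(z) = 1 + 0.415z - 0.352z^2.
Invertibility requires all roots to lie outside the unit circle, i.e. |z| > 1 for every root.
Set 1 + (0.415) z + (-0.352) z^2 = 0, i.e. a z^2 + b z + c = 0 with a = -0.352, b = 0.415, c = 1.
Discriminant D = b^2 - 4ac = (0.415)^2 - 4*(-0.352)*1 = 0.172225 - (-1.408) = 1.580225.
D >= 0, so the roots are real: z = (-b +/- sqrt(D)) / (2a) = (-0.415 +/- 1.25707) / (-0.704).
  z_1 = (-0.415 + 1.25707) / (-0.704) = -1.1961,   |z_1| = 1.1961.
  z_2 = (-0.415 - 1.25707) / (-0.704) = 2.3751,   |z_2| = 2.3751.
Moduli of all roots: 1.1961, 2.3751.
All moduli strictly greater than 1? Yes.
Verdict: Invertible.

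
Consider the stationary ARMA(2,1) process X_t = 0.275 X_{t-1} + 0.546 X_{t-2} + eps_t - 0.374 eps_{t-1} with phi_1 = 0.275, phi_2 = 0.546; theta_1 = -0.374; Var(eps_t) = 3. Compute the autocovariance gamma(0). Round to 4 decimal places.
\gamma(0) = 4.6367

Multiply the model equation by X_{t-k} and take expectations. With theta_0 = psi_0 = 1 and psi_j the MA(infinity) weights, this gives
  gamma(k) - sum_i phi_i gamma(k-i) = c_k,
  c_k = sigma^2 * sum_{j=k..q} theta_j psi_{j-k}   (c_k = 0 for k > q),
using gamma(-m) = gamma(m).
psi-weights needed (psi_j = theta_j + sum_i phi_i psi_{j-i}):
  psi_1 = theta_1 + phi_1 = -0.374 + (0.275) = -0.099
Right-hand sides:
  c_0 = sigma^2 (1 + theta_1 psi_1) = 3 * (1 + (-0.374)(-0.099)) = 3 * 1.037026 = 3.111078
  c_1 = sigma^2 theta_1 = 3 * (-0.374) = -1.122
  c_2 = 0
Equations for k = 0, 1, 2 (AR order 2, c_2 = 0):
  (E0) gamma(0) = phi_1 gamma(1) + phi_2 gamma(2) + c_0
  (E1) gamma(1) = phi_1 gamma(0) + phi_2 gamma(1) + c_1
  (E2) gamma(2) = phi_1 gamma(1) + phi_2 gamma(0)
From (E1): gamma(1) = A gamma(0) + B with
  A = phi_1 / (1 - phi_2) = 0.275 / 0.454 = 0.605727,   B = c_1 / (1 - phi_2) = -1.122 / 0.454 = -2.471366.
Insert (E2) into (E0): gamma(0) (1 - phi_2^2) = phi_1 (1 + phi_2) gamma(1) + c_0.
  phi_1 (1 + phi_2) = (0.275)(1.546) = 0.42515,   1 - phi_2^2 = 0.701884.
Replace gamma(1) by A gamma(0) + B and collect gamma(0):
  gamma(0) [0.701884 - (0.42515)(0.605727)] = (0.42515)(-2.471366) + 3.111078
  gamma(0) * 0.444359 = 2.060377
  gamma(0) = 2.060377 / 0.444359 = 4.636737.
Therefore gamma(0) = 4.6367 (to 4 decimal places).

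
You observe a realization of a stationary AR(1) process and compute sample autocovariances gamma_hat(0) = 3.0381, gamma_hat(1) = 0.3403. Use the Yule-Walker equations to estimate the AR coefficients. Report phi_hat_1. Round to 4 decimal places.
\hat\phi_{1} = 0.1120

The Yule-Walker equations for an AR(p) process read, in matrix form,
  Gamma_p phi = r_p,   with   (Gamma_p)_{ij} = gamma(|i - j|),
                       (r_p)_i = gamma(i),   i,j = 1..p.
Substitute the sample gammas (Toeplitz matrix and right-hand side of size 1):
  Gamma_p = [[3.0381]]
  r_p     = [0.3403]
With p = 1 this is the single equation gamma(0) phi_1 = gamma(1):
  phi_hat_1 = gamma(1) / gamma(0) = 0.3403 / 3.0381 = 0.1120.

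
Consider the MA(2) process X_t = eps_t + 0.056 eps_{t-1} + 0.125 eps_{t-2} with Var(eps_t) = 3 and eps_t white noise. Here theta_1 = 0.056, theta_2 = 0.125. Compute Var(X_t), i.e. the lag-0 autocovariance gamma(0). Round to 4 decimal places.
\gamma(0) = 3.0563

For an MA(q) process X_t = eps_t + sum_i theta_i eps_{t-i} with
Var(eps_t) = sigma^2, the variance is
  gamma(0) = sigma^2 * (1 + sum_i theta_i^2).
  sum_i theta_i^2 = (0.056)^2 + (0.125)^2 = 0.003136 + 0.015625 = 0.018761.
  gamma(0) = 3 * (1 + 0.018761) = 3 * 1.018761 = 3.056283, which rounds to 3.0563.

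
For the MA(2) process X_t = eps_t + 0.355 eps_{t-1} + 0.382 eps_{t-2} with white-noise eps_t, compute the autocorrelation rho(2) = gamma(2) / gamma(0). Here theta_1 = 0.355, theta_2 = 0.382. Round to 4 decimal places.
\rho(2) = 0.3003

For an MA(q) process with theta_0 = 1, the autocovariance is
  gamma(k) = sigma^2 * sum_{i=0..q-k} theta_i * theta_{i+k},
and rho(k) = gamma(k) / gamma(0). Sigma^2 cancels.
  numerator   = (1)*(0.382) = 0.382.
  denominator = (1)^2 + (0.355)^2 + (0.382)^2 = 1.271949.
  rho(2) = 0.382 / 1.271949 = 0.3003.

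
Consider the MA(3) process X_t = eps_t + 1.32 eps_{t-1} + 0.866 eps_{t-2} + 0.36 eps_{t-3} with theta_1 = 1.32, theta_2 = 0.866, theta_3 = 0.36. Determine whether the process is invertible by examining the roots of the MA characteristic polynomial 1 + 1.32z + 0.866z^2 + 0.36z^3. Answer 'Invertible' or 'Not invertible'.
\text{Invertible}

The MA(q) characteristic polynomial is P(z) = 1 + 1.32z + 0.866z^2 + 0.36z^3.
Invertibility requires all roots to lie outside the unit circle, i.e. |z| > 1 for every root.
Degree 3: look for a simple real root z0 first, then factor out (1 - z/z0) and solve the remaining quadratic.
Testing z0 = -1.25: P(-1.25) = 1 + (1.32)(-1.25) + (0.866)(-1.25)^2 + (0.36)(-1.25)^3
  = 1 + (-1.65) + (1.353125) + (-0.703125) = 0.  So z_0 = -1.25 is a root, |z_0| = 1.25.
Divide out the factor (1 + 0.8 z) = (1 - z/z0) (since 1/z0 = -0.8):
  P(z) = (1 + 0.8 z)(1 + (0.52) z + (0.45) z^2)
  [check: z-coef 0.52 - (-0.8) = 1.32; z^2-coef 0.45 - (-0.8)(0.52) = 0.866; z^3-coef -(-0.8)(0.45) = 0.36.]
Remaining roots from the quadratic factor 1 + (0.52) z + (0.45) z^2:
  Set 1 + (0.52) z + (0.45) z^2 = 0, i.e. a z^2 + b z + c = 0 with a = 0.45, b = 0.52, c = 1.
  Discriminant D = b^2 - 4ac = (0.52)^2 - 4*(0.45)*1 = 0.2704 - (1.8) = -1.5296.
  D < 0, so the roots are the complex-conjugate pair z = (-b +/- i sqrt(-D)) / (2a) = -0.5778 +/- 1.3742i.
  For a conjugate pair |z|^2 = z * conj(z) = (product of roots) = c/a = 1/(0.45) = 2.222222, so |z| = sqrt(2.222222) = 1.4907 for both roots.
Moduli of all roots: 1.2500, 1.4907, 1.4907.
All moduli strictly greater than 1? Yes.
Verdict: Invertible.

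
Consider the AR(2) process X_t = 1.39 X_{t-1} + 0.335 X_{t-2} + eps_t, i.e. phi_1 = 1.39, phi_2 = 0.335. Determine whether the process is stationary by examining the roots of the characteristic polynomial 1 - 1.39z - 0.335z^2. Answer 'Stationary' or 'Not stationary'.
\text{Not stationary}

The AR(p) characteristic polynomial is P(z) = 1 - 1.39z - 0.335z^2.
Stationarity requires all roots to lie outside the unit circle, i.e. |z| > 1 for every root.
Set 1 + (-1.39) z + (-0.335) z^2 = 0, i.e. a z^2 + b z + c = 0 with a = -0.335, b = -1.39, c = 1.
Discriminant D = b^2 - 4ac = (-1.39)^2 - 4*(-0.335)*1 = 1.9321 - (-1.34) = 3.2721.
D >= 0, so the roots are real: z = (-b +/- sqrt(D)) / (2a) = (1.39 +/- 1.808895) / (-0.67).
  z_1 = (1.39 + 1.808895) / (-0.67) = -4.7745,   |z_1| = 4.7745.
  z_2 = (1.39 - 1.808895) / (-0.67) = 0.6252,   |z_2| = 0.6252.
Moduli of all roots: 4.7745, 0.6252.
All moduli strictly greater than 1? No.
Verdict: Not stationary.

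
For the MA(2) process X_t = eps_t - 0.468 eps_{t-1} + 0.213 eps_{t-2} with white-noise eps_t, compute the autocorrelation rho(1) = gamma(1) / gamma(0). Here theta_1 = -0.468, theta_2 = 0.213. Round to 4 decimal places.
\rho(1) = -0.4490

For an MA(q) process with theta_0 = 1, the autocovariance is
  gamma(k) = sigma^2 * sum_{i=0..q-k} theta_i * theta_{i+k},
and rho(k) = gamma(k) / gamma(0). Sigma^2 cancels.
  numerator   = (1)*(-0.468) + (-0.468)*(0.213) = -0.567684.
  denominator = (1)^2 + (-0.468)^2 + (0.213)^2 = 1.264393.
  rho(1) = -0.567684 / 1.264393 = -0.4490.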